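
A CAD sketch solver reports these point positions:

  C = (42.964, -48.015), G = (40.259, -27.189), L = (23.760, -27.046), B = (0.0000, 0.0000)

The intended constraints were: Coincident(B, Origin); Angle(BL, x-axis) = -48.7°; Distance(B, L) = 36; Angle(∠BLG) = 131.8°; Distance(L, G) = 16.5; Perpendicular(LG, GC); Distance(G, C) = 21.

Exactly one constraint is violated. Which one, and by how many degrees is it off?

Perpendicular(LG, GC) — off by 7.90°.

B = (0.00, 0.00) ✓; BL at -48.70° ✓; |BL| = 36.00 ✓; ∠BLG = 131.8° ✓; |LG| = 16.50 ✓; ∠(LG, GC) = 82.10° ✗; |GC| = 21.00 ✓.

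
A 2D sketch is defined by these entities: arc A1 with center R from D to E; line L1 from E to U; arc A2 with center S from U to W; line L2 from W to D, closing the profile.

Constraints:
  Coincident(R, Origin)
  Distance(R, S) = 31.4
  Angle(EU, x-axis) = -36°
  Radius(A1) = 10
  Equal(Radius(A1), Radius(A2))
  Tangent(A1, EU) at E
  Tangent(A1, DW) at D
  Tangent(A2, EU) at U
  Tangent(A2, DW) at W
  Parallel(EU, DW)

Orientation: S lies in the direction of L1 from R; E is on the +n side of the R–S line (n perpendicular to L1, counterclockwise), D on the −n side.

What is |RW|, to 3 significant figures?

33.0

The slot axis is L1's direction at -36.0°, so u = (cos -36.0°, sin -36.0°) = (0.809, -0.588) and n = (−sin -36.0°, cos -36.0°) = (0.588, 0.809). R is at the origin and S lies 31.4 along u from R, so S = 31.4·u = (25.4, -18.5). Tangency of A1 to both parallel lines with radius 10.0 puts E and D at R ± 10.0·n: E = (5.88, 8.09), D = (-5.88, -8.09). Equal radii place U and W the same way about S: U = S + 10.0·n = (31.3, -10.4), W = S − 10.0·n = (19.5, -26.5). Then |RW| = |W − R| = 33.0.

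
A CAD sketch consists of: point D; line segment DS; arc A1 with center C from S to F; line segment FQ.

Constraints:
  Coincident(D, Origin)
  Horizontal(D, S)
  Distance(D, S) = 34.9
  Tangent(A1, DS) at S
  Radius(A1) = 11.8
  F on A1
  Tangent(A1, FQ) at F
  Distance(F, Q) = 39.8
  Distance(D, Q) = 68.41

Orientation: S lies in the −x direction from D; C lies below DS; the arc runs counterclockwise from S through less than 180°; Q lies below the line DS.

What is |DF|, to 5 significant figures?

48.335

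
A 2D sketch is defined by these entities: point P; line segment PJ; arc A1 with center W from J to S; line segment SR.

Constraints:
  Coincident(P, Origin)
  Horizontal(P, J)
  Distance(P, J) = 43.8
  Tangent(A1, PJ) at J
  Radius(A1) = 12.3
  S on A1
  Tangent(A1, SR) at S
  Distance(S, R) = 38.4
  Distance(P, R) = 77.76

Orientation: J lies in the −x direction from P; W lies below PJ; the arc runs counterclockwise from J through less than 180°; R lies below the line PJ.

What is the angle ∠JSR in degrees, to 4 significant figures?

138.2°

P is at the origin; P and J share the same y with |PJ| = 43.8 and J on the −x side, so J = (-43.80, 0.000). A1 meets PJ tangentially, so WJ is at right angles to PJ, so W = J + (0, -12.3) = (-43.80, -12.30). Since WS ⟂ SR (tangency), |WR| = √(12.3² + 38.4²) = 40.32 regardless of where S sits on A1. So R lies on both circle(P, 77.76) and circle(W, 40.32); the below-PJ intersection is R = (-60.31, -49.09). S is the foot of the tangent from R: S = (-56.02, -10.93).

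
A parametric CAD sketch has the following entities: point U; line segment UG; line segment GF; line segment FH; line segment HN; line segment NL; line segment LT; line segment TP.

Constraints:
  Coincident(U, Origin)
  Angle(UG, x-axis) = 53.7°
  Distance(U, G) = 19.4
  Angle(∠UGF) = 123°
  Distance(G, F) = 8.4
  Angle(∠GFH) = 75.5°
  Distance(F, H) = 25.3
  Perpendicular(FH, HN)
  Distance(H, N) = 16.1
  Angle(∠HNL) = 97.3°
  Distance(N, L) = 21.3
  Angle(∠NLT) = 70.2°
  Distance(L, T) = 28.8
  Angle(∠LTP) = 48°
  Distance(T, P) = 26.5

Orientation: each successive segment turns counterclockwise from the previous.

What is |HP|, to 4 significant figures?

12.27

U is at the origin; UG runs at 53.7° with length 19.4, so G = (11.49, 15.64). ∠UGF = 123.0° gives GF at 110.7° from the x-axis; with |GF| = 8.4, F = (8.516, 23.49). ∠GFH = 75.5° gives FH at -144.8° from the x-axis; with |FH| = 25.3, H = (-12.16, 8.909). FH is perpendicular to HN, so HN runs at -54.80°; with |HN| = 16.1, N = (-2.877, -4.247). ∠HNL = 97.3° gives NL at 27.90° from the x-axis; with |NL| = 21.3, L = (15.95, 5.720). ∠NLT = 70.2° gives LT at 137.7° from the x-axis; with |LT| = 28.8, T = (-5.355, 25.10). ∠LTP = 48.0° gives TP at -90.30° from the x-axis; with |TP| = 26.5, P = (-5.493, -1.397). Then |HP| = |P − H| = 12.27.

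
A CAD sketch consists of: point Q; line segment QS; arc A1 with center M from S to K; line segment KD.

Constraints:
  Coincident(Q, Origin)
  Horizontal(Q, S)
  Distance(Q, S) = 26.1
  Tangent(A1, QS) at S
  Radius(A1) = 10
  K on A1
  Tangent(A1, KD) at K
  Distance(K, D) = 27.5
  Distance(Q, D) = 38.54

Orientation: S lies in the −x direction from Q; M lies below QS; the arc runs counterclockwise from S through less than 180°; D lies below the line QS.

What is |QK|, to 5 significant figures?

37.236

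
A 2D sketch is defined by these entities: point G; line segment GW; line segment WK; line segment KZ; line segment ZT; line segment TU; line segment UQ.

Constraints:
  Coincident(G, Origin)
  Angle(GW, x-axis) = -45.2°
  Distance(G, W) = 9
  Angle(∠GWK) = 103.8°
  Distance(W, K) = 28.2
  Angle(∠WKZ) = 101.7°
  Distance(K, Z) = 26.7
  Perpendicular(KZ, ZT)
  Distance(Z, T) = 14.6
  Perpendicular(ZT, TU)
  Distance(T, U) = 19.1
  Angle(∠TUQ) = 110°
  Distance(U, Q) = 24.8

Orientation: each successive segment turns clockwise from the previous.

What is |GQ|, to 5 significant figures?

40.327

G is at the origin; GW runs at -45.2° with length 9.0, so W = (6.3417, -6.3861). ∠GWK = 103.8° gives WK at -121.40° from the x-axis; with |WK| = 28.2, K = (-8.3508, -30.456). ∠WKZ = 101.7° gives KZ at 160.30° from the x-axis; with |KZ| = 26.7, Z = (-33.488, -21.456). KZ is perpendicular to ZT, so ZT runs at 70.300°; with |ZT| = 14.6, T = (-28.566, -7.7104). ZT is perpendicular to TU, so TU runs at -19.700°; with |TU| = 19.1, U = (-10.584, -14.149). ∠TUQ = 110.0° gives UQ at -89.700° from the x-axis; with |UQ| = 24.8, Q = (-10.454, -38.949). Then |GQ| = |Q − G| = 40.327.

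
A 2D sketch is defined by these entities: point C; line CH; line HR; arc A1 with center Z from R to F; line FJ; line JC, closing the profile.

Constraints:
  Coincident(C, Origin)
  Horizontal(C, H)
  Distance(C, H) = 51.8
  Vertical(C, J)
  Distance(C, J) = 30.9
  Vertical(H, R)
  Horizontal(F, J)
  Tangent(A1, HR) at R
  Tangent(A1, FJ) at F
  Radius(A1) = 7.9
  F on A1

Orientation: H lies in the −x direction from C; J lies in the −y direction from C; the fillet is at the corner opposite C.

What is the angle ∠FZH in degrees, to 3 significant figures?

161°

C is at the origin; CH is horizontal with |CH| = 51.8 and H on the −x side, so H = (-51.8, 0.00). C and J share the same x with |CJ| = 30.9 and J on the −y side, so J = (0.00, -30.9). The virtual corner opposite C is at (-51.8, -30.9). Tangency of A1 to HR means the radius ZR is perpendicular to HR and the tangent condition forces ZF to be normal to FJ, with radius 7.9, so the center Z sits 7.9 in from both sides at Z = (-43.9, -23.0). That places the tangent points at R = (-51.8, -23.0) on HR and F = (-43.9, -30.9) on FJ. Then cos ∠FZH = ZF·ZH / (|ZF||ZH|), giving 161°.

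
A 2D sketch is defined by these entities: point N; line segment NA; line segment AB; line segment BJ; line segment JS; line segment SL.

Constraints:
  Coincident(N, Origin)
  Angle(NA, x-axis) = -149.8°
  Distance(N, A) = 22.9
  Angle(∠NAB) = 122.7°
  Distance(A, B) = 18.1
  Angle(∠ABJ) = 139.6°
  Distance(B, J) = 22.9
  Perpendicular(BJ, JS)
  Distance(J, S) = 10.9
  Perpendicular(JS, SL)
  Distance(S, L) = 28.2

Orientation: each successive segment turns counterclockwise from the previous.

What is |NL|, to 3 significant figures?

24.1

N is at the origin; NA runs at -149.8° with length 22.9, so A = (-19.8, -11.5). ∠NAB = 122.7° gives AB at -92.5° from the x-axis; with |AB| = 18.1, B = (-20.6, -29.6). ∠ABJ = 139.6° gives BJ at -52.1° from the x-axis; with |BJ| = 22.9, J = (-6.51, -47.7). BJ ⟂ JS, so JS runs at 37.9°; with |JS| = 10.9, S = (2.09, -41.0). JS is perpendicular to SL, so SL runs at 128°; with |SL| = 28.2, L = (-15.2, -18.7). Then |NL| = |L − N| = 24.1.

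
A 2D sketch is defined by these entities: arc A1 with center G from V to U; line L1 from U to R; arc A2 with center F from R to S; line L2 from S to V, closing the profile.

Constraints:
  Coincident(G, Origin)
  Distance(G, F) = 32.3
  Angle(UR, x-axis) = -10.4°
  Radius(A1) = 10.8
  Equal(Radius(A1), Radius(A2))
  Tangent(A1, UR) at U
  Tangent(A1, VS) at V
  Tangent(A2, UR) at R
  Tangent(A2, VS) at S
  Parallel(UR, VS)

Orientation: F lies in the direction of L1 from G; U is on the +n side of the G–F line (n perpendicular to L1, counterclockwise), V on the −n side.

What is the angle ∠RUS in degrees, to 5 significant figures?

33.772°

Tangency of A1 to both parallel lines with radius 10.8 puts U and V at G ± 10.8·n: U = (1.9496, 10.623), V = (-1.9496, -10.623). Equal radii place R and S the same way about F: R = F + 10.8·n = (33.719, 4.7918), S = F − 10.8·n = (29.820, -16.453). Then cos ∠RUS = UR·US / (|UR||US|), giving 33.772°.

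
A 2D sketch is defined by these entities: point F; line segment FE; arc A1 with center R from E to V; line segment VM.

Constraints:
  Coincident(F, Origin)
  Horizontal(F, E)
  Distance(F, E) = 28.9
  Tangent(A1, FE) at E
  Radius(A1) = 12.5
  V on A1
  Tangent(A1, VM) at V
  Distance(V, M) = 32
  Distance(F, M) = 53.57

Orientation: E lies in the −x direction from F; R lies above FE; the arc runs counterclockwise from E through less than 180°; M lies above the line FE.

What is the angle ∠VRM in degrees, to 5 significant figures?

68.663°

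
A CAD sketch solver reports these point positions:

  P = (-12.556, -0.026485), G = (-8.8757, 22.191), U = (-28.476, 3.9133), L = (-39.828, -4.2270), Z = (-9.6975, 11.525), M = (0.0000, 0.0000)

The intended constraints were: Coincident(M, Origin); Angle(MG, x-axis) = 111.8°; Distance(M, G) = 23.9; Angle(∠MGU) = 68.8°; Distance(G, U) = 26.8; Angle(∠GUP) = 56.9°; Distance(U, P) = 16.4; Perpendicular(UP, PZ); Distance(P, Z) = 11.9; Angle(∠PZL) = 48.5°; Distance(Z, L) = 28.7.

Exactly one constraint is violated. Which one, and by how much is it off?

Distance(Z, L) = 28.7 — off by 5.30.

M = (0.00, 0.00) ✓; MG at 111.8° ✓; |MG| = 23.90 ✓; ∠MGU = 68.80° ✓; |GU| = 26.80 ✓; ∠GUP = 56.90° ✓; |UP| = 16.40 ✓; ∠(UP, PZ) = 90.00° ✓; |PZ| = 11.90 ✓; ∠PZL = 48.50° ✓; |ZL| = 34.00 ✗.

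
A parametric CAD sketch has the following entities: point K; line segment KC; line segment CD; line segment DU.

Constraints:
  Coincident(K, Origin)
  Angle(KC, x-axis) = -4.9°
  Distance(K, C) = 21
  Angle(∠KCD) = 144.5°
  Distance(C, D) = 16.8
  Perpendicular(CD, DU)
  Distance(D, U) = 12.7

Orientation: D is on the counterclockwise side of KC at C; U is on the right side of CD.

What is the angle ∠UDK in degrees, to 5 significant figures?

109.79°

K is at the origin; KC runs at -4.9° with length 21.0, so C = 21.0·(cos -4.9°, sin -4.9°) = (20.923, -1.7938). ∠KCD = 144.5°, so CD runs at -4.9° + (180° − 144.5°) = 30.600° from the x-axis; with |CD| = 16.8, D = C + 16.8·(cos 30.600°, sin 30.600°) = (35.384, 6.7581). CD is perpendicular to DU; with |DU| = 12.7 on the right of CD, U = D + 12.7·(0.50904, -0.86074) = (41.849, -4.1733). Then cos ∠UDK = DU·DK / (|DU||DK|), giving 109.79°.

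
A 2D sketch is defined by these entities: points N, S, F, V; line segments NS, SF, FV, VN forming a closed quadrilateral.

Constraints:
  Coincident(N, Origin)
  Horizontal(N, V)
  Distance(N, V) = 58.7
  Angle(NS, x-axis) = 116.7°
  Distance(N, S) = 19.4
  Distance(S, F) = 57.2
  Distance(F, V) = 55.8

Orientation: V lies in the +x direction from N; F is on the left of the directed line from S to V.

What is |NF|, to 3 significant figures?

63.5

Checks: |SF| = 57.20 ✓; |FV| = 55.80 ✓.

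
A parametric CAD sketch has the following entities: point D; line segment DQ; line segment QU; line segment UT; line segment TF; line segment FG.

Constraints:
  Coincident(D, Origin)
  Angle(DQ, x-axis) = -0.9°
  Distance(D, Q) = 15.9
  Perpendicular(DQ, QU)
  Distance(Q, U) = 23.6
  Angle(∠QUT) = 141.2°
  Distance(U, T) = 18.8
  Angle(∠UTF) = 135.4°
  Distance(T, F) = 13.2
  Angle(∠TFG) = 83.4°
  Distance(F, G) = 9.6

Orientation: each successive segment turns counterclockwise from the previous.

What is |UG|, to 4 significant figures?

25.74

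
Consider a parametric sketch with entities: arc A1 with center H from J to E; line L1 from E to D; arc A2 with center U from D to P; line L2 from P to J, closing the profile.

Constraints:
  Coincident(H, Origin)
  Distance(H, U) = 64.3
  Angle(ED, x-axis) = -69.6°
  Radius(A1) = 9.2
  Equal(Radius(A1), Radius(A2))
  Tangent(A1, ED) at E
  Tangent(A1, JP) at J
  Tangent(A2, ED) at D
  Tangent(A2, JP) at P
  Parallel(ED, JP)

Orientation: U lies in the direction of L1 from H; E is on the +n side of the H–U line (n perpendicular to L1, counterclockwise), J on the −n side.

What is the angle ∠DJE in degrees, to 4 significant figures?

74.03°

The slot axis is L1's direction at -69.6°, so u = (cos -69.6°, sin -69.6°) = (0.3486, -0.9373) and n = (−sin -69.6°, cos -69.6°) = (0.9373, 0.3486). H is at the origin and U lies 64.3 along u from H, so U = 64.3·u = (22.41, -60.27). Tangency of A1 to both parallel lines with radius 9.2 puts E and J at H ± 9.2·n: E = (8.623, 3.207), J = (-8.623, -3.207). Equal radii place D and P the same way about U: D = U + 9.2·n = (31.04, -57.06), P = U − 9.2·n = (13.79, -63.47). Then cos ∠DJE = JD·JE / (|JD||JE|), giving 74.03°.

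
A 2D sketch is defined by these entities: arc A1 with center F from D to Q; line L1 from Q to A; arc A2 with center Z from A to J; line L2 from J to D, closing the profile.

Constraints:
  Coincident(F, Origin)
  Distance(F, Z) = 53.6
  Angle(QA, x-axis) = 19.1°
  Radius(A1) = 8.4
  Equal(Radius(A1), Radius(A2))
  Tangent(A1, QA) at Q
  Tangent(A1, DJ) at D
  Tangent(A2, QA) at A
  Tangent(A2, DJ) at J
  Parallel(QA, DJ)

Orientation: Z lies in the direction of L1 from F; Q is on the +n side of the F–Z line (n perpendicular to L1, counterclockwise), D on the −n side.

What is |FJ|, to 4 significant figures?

54.25

Tangency of A1 to both parallel lines with radius 8.4 puts Q and D at F ± 8.4·n: Q = (-2.749, 7.938), D = (2.749, -7.938). Equal radii place A and J the same way about Z: A = Z + 8.4·n = (47.90, 25.48), J = Z − 8.4·n = (53.40, 9.601). Then |FJ| = |J − F| = 54.25.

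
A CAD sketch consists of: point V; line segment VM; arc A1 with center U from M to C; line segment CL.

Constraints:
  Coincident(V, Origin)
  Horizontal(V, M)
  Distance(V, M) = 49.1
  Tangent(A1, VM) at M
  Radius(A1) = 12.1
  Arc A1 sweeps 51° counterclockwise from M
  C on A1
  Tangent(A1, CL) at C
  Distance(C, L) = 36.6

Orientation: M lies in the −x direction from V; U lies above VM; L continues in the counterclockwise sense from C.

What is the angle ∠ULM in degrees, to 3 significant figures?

12.7°

V is at the origin; V and M share the same y with |VM| = 49.1 and M on the −x side, so M = (-49.1, 0.00). Since A1 is tangent to VM there, UM ⟂ VM, so U = M + (0, 12.1) = (-49.1, 12.1). On A1, M sits at bearing -90° from U; a 51° counterclockwise sweep puts C at bearing -39°, so C = U + 12.1·(cos -39°, sin -39°) = (-39.7, 4.49). A1 meets CL tangentially, so UC is at right angles to CL, so CL runs along (−sin -39°, cos -39°); with |CL| = 36.6, L = (-16.7, 32.9). Then cos ∠ULM = LU·LM / (|LU||LM|), giving 12.7°.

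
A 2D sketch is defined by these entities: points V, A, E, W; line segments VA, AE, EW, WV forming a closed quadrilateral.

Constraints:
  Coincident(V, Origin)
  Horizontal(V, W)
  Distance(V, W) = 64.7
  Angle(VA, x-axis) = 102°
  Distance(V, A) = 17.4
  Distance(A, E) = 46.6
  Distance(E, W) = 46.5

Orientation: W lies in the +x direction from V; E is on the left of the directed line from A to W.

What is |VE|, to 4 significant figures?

53.75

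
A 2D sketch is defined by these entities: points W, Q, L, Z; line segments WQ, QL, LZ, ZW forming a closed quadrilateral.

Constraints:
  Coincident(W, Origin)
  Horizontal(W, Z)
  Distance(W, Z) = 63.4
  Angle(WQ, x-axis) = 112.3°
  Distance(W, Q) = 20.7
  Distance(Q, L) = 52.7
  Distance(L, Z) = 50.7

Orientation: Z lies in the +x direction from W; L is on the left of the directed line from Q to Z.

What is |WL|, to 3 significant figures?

58.6

W is at the origin; WZ is horizontal with |WZ| = 63.4 and Z in +x, so Z = (63.4, 0). WQ runs at 112.3° with |WQ| = 20.7, so Q = (-7.85, 19.2). L is determined by |QL| = 52.7 and |LZ| = 50.7 together: it lies at the intersection of circle(Q, 52.7) and circle(Z, 50.7). With |QZ| = 73.8, the foot of the radical line on QZ is 38.3 from Q and the perpendicular offset is √(52.7² − 38.3²) = 36.2. Taking the left-of-QZ solution: L = (38.5, 44.2).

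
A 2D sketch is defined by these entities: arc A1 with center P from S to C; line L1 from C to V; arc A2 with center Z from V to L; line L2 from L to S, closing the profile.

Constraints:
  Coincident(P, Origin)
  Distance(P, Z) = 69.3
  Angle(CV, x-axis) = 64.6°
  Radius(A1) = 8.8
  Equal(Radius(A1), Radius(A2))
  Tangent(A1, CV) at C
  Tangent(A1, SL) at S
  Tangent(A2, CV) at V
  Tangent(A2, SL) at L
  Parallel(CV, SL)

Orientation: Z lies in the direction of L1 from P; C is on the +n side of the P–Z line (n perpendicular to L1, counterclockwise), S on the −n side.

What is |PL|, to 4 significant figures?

69.86

The slot axis is L1's direction at 64.6°, so u = (cos 64.6°, sin 64.6°) = (0.4289, 0.9033) and n = (−sin 64.6°, cos 64.6°) = (-0.9033, 0.4289). P is at the origin and Z lies 69.3 along u from P, so Z = 69.3·u = (29.73, 62.60). Tangency of A1 to both parallel lines with radius 8.8 puts C and S at P ± 8.8·n: C = (-7.949, 3.775), S = (7.949, -3.775). Equal radii place V and L the same way about Z: V = Z + 8.8·n = (21.78, 66.38), L = Z − 8.8·n = (37.67, 58.83). Then |PL| = |L − P| = 69.86.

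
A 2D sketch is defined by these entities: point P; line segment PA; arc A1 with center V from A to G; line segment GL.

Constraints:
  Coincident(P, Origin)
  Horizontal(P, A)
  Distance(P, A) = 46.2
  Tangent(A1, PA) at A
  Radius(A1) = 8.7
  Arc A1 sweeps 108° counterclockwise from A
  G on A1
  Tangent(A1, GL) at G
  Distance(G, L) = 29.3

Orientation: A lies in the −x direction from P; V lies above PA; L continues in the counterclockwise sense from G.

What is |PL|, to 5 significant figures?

61.221

P is at the origin; P and A share the same y with |PA| = 46.2 and A on the −x side, so A = (-46.200, 0.0000). Since A1 is tangent to PA there, VA ⟂ PA, so V = A + (0, 8.7) = (-46.200, 8.7000). On A1, A sits at bearing -90° from V; a 108° counterclockwise sweep puts G at bearing 18°, so G = V + 8.7·(cos 18°, sin 18°) = (-37.926, 11.388). Since A1 is tangent to GL there, VG ⟂ GL, so GL runs along (−sin 18°, cos 18°); with |GL| = 29.3, L = (-46.980, 39.254). Then |PL| = |L − P| = 61.221.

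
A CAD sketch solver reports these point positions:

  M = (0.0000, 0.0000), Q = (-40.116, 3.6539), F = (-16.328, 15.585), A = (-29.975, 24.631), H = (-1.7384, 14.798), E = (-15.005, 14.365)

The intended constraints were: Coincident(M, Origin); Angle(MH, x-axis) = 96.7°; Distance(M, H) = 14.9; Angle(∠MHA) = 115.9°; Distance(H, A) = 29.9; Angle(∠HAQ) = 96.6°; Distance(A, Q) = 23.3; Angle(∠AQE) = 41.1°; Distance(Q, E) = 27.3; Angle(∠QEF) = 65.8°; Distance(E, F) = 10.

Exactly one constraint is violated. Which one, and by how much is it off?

Distance(E, F) = 10 — off by 8.20.

M = (0.00, 0.00) ✓; MH at 96.70° ✓; |MH| = 14.90 ✓; ∠MHA = 115.9° ✓; |HA| = 29.90 ✓; ∠HAQ = 96.60° ✓; |AQ| = 23.30 ✓; ∠AQE = 41.10° ✓; |QE| = 27.30 ✓; ∠QEF = 65.78° ✓; |EF| = 1.800 ✗.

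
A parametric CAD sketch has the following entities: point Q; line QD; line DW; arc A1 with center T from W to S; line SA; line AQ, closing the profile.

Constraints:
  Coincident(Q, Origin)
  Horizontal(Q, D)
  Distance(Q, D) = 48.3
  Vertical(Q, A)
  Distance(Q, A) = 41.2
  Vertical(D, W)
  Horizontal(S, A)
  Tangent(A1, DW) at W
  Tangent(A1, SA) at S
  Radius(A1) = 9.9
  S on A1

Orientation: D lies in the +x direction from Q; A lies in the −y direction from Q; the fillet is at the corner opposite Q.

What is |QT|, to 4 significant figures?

49.54

Q is at the origin; Q and D share the same y with |QD| = 48.3 and D on the +x side, so D = (48.30, 0.000). Q and A share the same x with |QA| = 41.2 and A on the −y side, so A = (0.000, -41.20). The virtual corner opposite Q is at (48.30, -41.20). The tangent condition forces TW to be normal to DW and A1 meets SA tangentially, so TS is at right angles to SA, with radius 9.9, so the center T sits 9.9 in from both sides at T = (38.40, -31.30). Then |QT| = |T − Q| = 49.54.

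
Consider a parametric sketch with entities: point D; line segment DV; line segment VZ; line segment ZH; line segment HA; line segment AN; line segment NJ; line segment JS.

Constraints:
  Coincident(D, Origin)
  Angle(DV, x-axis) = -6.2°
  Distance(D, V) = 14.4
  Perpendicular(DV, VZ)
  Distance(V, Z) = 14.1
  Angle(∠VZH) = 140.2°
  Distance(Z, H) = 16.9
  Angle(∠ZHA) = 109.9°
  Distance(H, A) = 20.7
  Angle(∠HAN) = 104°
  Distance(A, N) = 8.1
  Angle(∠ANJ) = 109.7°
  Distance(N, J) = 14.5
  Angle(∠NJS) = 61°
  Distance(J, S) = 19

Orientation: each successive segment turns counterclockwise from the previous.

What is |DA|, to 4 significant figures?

25.57

D is at the origin; DV runs at -6.2° with length 14.4, so V = (14.32, -1.555). DV ⟂ VZ, so VZ runs at 83.80°; with |VZ| = 14.1, Z = (15.84, 12.46). ∠VZH = 140.2° gives ZH at 123.6° from the x-axis; with |ZH| = 16.9, H = (6.486, 26.54). ∠ZHA = 109.9° gives HA at -166.3° from the x-axis; with |HA| = 20.7, A = (-13.62, 21.64). Then |DA| = |A − D| = 25.57.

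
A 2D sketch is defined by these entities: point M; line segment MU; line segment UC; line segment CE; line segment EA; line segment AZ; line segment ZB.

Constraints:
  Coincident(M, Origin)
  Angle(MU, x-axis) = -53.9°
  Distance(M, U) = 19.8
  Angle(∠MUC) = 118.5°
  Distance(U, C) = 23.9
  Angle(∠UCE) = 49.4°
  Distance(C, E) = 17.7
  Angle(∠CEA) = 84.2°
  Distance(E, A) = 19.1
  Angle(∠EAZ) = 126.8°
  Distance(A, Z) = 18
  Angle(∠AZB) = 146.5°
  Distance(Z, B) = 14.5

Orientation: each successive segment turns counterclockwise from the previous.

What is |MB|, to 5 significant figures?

50.921

M is at the origin; MU runs at -53.9° with length 19.8, so U = (11.666, -15.998). ∠MUC = 118.5° gives UC at 7.6000° from the x-axis; with |UC| = 23.9, C = (35.356, -12.837). ∠UCE = 49.4° gives CE at 138.20° from the x-axis; with |CE| = 17.7, E = (22.161, -1.0396). ∠CEA = 84.2° gives EA at -126.00° from the x-axis; with |EA| = 19.1, A = (10.935, -16.492). ∠EAZ = 126.8° gives AZ at -72.800° from the x-axis; with |AZ| = 18.0, Z = (16.257, -33.687). ∠AZB = 146.5° gives ZB at -39.300° from the x-axis; with |ZB| = 14.5, B = (27.478, -42.871). Then |MB| = |B − M| = 50.921.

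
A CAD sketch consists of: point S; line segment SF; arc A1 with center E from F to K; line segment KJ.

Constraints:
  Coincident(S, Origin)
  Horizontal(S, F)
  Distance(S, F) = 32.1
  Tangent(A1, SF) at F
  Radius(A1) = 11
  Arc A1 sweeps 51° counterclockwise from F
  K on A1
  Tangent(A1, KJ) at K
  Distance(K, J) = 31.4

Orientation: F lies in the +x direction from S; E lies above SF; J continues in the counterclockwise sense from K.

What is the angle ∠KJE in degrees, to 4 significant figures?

19.31°

On A1, F sits at bearing -90° from E; a 51° counterclockwise sweep puts K at bearing -39°, so K = E + 11.0·(cos -39°, sin -39°) = (40.65, 4.077). Since A1 is tangent to KJ there, EK ⟂ KJ, so KJ runs along (−sin -39°, cos -39°); with |KJ| = 31.4, J = (60.41, 28.48). Then cos ∠KJE = JK·JE / (|JK||JE|), giving 19.31°.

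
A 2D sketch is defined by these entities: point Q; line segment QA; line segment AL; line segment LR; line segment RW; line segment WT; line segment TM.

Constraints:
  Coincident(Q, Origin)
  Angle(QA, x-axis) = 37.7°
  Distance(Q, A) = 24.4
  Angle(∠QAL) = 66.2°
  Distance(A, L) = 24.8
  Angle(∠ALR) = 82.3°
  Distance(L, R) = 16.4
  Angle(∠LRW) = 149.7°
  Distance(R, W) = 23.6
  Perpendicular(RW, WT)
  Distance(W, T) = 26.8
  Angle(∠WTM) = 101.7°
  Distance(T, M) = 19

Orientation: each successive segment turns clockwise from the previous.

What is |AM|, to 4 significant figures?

4.811

The perpendicularity gives WT at right angles to RW, so WT runs at 65.90°; with |WT| = 26.8, T = (-1.640, 23.18). ∠WTM = 101.7° gives TM at -12.40° from the x-axis; with |TM| = 19.0, M = (16.92, 19.10). Then |AM| = |M − A| = 4.811.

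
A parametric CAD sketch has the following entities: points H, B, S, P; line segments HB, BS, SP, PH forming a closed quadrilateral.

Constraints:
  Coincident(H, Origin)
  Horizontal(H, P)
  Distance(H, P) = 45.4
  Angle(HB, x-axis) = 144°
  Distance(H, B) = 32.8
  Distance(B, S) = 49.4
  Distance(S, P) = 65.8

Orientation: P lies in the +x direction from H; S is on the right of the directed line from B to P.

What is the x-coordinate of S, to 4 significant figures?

-13.92

Checks: |BS| = 49.40 ✓; |SP| = 65.80 ✓.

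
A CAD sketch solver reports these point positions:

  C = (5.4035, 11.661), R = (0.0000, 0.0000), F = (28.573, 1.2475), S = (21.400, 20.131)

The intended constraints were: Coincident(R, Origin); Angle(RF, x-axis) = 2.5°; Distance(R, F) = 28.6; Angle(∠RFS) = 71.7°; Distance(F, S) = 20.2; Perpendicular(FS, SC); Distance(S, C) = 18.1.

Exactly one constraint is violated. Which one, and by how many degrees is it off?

Perpendicular(FS, SC) — off by 7.10°.

R = (0.00, 0.00) ✓; RF at 2.500° ✓; |RF| = 28.60 ✓; ∠RFS = 71.70° ✓; |FS| = 20.20 ✓; ∠(FS, SC) = 97.10° ✗; |SC| = 18.10 ✓.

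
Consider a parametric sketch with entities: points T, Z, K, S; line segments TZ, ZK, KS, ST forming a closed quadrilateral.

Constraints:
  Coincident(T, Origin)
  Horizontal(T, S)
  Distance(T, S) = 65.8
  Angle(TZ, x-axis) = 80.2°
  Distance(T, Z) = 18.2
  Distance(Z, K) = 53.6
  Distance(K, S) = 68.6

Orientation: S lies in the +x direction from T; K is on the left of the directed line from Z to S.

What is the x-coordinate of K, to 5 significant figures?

34.766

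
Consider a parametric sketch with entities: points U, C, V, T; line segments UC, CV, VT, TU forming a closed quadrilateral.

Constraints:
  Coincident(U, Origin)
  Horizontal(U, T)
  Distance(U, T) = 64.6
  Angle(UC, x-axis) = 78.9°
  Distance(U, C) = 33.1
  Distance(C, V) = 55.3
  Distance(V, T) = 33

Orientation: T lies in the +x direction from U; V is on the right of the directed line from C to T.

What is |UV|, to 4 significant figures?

38.08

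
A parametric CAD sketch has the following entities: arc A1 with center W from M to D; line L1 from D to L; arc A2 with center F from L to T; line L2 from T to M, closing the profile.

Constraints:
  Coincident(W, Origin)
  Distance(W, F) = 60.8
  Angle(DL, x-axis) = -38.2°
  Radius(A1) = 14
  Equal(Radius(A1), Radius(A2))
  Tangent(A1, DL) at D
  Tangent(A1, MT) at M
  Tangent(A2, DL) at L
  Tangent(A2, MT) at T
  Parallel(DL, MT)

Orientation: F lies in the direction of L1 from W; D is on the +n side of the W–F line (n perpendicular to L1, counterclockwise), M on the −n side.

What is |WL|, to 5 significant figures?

62.391

The slot axis is L1's direction at -38.2°, so u = (cos -38.2°, sin -38.2°) = (0.78586, -0.61841) and n = (−sin -38.2°, cos -38.2°) = (0.61841, 0.78586). W is at the origin and F lies 60.8 along u from W, so F = 60.8·u = (47.780, -37.599). Tangency of A1 to both parallel lines with radius 14.0 puts D and M at W ± 14.0·n: D = (8.6577, 11.002), M = (-8.6577, -11.002). Equal radii place L and T the same way about F: L = F + 14.0·n = (56.438, -26.597), T = F − 14.0·n = (39.122, -48.601). Then |WL| = |L − W| = 62.391.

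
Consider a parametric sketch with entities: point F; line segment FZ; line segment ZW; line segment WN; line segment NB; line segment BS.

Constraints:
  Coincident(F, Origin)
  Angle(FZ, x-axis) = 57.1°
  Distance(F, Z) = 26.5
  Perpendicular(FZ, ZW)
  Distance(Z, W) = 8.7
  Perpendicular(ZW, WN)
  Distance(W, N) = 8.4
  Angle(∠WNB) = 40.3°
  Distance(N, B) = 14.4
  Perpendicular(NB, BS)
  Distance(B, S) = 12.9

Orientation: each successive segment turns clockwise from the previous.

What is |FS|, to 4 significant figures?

38.55

F is at the origin; FZ runs at 57.1° with length 26.5, so Z = (14.39, 22.25). The perpendicularity gives ZW at right angles to FZ, so ZW runs at -32.90°; with |ZW| = 8.7, W = (21.70, 17.52). ZW is perpendicular to WN, so WN runs at -122.9°; with |WN| = 8.4, N = (17.14, 10.47). ∠WNB = 40.3° gives NB at 97.40° from the x-axis; with |NB| = 14.4, B = (15.28, 24.75). NB is perpendicular to BS, so BS runs at 7.400°; with |BS| = 12.9, S = (28.07, 26.41). Then |FS| = |S − F| = 38.55.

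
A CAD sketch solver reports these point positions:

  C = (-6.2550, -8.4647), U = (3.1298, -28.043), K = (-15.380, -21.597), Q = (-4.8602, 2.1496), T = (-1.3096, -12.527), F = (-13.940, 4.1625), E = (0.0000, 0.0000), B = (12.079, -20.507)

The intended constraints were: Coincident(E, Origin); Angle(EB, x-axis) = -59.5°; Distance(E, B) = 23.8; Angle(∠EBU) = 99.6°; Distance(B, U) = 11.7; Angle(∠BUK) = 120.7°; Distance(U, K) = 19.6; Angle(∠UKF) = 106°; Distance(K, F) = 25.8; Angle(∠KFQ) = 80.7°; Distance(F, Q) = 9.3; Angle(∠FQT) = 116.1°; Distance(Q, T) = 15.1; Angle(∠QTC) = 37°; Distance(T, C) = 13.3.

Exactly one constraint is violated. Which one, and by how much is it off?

Distance(T, C) = 13.3 — off by 6.90.

E = (0.00, 0.00) ✓; EB at -59.50° ✓; |EB| = 23.80 ✓; ∠EBU = 99.60° ✓; |BU| = 11.70 ✓; ∠BUK = 120.7° ✓; |UK| = 19.60 ✓; ∠UKF = 106.0° ✓; |KF| = 25.80 ✓; ∠KFQ = 80.70° ✓; |FQ| = 9.300 ✓; ∠FQT = 116.1° ✓; |QT| = 15.10 ✓; ∠QTC = 37.00° ✓; |TC| = 6.400 ✗.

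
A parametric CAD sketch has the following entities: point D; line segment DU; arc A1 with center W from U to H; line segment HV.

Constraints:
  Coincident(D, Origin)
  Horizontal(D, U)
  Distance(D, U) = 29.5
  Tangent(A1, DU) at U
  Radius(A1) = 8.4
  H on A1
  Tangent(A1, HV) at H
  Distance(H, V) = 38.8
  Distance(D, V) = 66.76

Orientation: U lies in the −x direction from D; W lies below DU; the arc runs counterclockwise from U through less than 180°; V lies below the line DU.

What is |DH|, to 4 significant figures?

37.45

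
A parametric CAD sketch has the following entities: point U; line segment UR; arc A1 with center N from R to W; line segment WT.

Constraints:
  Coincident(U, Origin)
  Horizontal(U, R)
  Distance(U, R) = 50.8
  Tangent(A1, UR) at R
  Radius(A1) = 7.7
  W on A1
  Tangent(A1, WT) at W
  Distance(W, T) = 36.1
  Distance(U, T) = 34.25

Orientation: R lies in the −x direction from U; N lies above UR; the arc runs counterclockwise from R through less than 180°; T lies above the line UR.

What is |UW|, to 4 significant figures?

45.39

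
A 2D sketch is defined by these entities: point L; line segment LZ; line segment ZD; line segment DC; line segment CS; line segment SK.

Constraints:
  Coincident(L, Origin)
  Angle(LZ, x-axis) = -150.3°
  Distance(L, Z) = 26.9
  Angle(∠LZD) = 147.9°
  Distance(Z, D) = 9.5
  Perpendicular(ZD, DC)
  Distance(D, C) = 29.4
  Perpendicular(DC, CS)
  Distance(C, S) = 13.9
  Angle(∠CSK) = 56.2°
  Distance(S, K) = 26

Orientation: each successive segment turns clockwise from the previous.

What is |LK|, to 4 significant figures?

33.49

L is at the origin; LZ runs at -150.3° with length 26.9, so Z = (-23.37, -13.33). ∠LZD = 147.9° gives ZD at 177.6° from the x-axis; with |ZD| = 9.5, D = (-32.86, -12.93). ZD is perpendicular to DC, so DC runs at 87.60°; with |DC| = 29.4, C = (-31.63, 16.44). DC ⟂ CS, so CS runs at -2.400°; with |CS| = 13.9, S = (-17.74, 15.86). ∠CSK = 56.2° gives SK at -126.2° from the x-axis; with |SK| = 26.0, K = (-33.09, -5.119). Then |LK| = |K − L| = 33.49.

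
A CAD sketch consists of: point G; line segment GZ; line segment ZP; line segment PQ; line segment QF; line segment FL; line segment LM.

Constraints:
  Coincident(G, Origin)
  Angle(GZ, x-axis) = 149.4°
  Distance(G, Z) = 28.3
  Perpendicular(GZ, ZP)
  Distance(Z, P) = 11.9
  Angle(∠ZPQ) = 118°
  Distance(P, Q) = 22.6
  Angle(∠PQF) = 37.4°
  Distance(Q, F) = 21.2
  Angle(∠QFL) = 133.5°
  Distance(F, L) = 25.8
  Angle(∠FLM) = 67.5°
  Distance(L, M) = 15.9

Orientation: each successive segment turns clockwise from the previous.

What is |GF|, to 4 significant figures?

17.47

∠ZPQ = 118.0° gives PQ at -2.600° from the x-axis; with |PQ| = 22.6, Q = (4.275, 23.62). ∠PQF = 37.4° gives QF at -145.2° from the x-axis; with |QF| = 21.2, F = (-13.13, 11.52). Then |GF| = |F − G| = 17.47.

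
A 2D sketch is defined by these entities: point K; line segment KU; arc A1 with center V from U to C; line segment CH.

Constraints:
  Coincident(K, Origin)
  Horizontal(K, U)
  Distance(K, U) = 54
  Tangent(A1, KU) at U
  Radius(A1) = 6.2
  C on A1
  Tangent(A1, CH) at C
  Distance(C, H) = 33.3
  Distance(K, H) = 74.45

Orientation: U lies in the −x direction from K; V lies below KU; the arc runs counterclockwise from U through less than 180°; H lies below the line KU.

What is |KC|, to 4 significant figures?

60.42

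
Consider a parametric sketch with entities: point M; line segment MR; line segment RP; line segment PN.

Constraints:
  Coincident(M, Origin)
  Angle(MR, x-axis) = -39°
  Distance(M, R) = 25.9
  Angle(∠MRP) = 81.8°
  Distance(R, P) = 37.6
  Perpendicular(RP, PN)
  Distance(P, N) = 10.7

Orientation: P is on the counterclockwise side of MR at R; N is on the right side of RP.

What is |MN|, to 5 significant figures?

49.698

M is at the origin; MR runs at -39.0° with length 25.9, so R = 25.9·(cos -39.0°, sin -39.0°) = (20.128, -16.299). ∠MRP = 81.8°, so RP runs at -39.0° + (180° − 81.8°) = 59.200° from the x-axis; with |RP| = 37.6, P = R + 37.6·(cos 59.200°, sin 59.200°) = (39.381, 15.997). RP ⟂ PN; with |PN| = 10.7 on the right of RP, N = P + 10.7·(0.85896, -0.51204) = (48.572, 10.519). Then |MN| = |N − M| = 49.698.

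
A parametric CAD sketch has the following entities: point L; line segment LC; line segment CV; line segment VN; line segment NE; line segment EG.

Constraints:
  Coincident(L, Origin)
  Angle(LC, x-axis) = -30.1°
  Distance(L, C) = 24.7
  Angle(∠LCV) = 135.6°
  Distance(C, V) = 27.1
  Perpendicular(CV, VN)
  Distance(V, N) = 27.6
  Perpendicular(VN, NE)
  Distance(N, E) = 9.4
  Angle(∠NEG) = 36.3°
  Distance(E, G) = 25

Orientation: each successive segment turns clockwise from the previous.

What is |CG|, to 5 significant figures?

39.954

VN is perpendicular to NE, so NE runs at 105.50°; with |NE| = 9.4, E = (-0.49684, -36.819). ∠NEG = 36.3° gives EG at -38.200° from the x-axis; with |EG| = 25.0, G = (19.150, -52.280). Then |CG| = |G − C| = 39.954.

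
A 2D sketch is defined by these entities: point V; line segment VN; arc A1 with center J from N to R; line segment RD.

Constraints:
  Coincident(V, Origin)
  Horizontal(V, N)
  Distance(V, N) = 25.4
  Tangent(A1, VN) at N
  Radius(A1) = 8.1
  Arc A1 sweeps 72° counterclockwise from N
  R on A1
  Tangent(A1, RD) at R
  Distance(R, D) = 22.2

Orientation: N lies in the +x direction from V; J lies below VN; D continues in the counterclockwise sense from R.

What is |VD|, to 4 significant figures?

28.82

On A1, N sits at bearing 90° from J; a 72° counterclockwise sweep puts R at bearing 162°, so R = J + 8.1·(cos 162°, sin 162°) = (17.70, -5.597). The tangent condition forces JR to be normal to RD, so RD runs along (−sin 162°, cos 162°); with |RD| = 22.2, D = (10.84, -26.71). Then |VD| = |D − V| = 28.82.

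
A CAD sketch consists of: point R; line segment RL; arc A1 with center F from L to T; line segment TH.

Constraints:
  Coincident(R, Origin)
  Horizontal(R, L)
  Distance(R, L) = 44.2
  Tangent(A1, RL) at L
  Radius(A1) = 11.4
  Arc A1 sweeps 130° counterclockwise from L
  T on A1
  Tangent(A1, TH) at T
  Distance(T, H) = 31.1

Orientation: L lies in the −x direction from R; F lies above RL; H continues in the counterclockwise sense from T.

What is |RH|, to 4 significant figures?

69.90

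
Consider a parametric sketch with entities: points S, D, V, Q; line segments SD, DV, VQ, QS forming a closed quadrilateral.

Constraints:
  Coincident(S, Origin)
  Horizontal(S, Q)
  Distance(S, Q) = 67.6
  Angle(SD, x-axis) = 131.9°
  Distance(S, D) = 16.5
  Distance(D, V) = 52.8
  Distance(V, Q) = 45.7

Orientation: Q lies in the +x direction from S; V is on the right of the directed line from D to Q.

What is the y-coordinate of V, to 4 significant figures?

-23.10

Checks: |DV| = 52.80 ✓; |VQ| = 45.70 ✓.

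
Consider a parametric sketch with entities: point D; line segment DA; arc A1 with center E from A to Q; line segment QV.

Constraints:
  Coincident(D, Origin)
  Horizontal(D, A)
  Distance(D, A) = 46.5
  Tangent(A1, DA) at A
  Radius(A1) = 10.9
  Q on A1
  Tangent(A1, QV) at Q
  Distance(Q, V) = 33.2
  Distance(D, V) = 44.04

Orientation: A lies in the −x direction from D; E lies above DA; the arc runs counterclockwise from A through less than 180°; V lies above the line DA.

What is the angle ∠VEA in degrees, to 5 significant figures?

138.89°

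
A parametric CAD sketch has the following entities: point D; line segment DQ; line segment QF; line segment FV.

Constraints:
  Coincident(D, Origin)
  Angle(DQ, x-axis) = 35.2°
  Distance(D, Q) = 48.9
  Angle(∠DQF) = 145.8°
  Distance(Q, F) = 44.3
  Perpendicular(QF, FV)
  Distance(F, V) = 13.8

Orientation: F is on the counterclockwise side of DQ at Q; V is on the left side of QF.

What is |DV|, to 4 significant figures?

85.84

D is at the origin; DQ runs at 35.2° with length 48.9, so Q = 48.9·(cos 35.2°, sin 35.2°) = (39.96, 28.19). ∠DQF = 145.8°, so QF runs at 35.2° + (180° − 145.8°) = 69.40° from the x-axis; with |QF| = 44.3, F = Q + 44.3·(cos 69.40°, sin 69.40°) = (55.54, 69.65). QF ⟂ FV; with |FV| = 13.8 on the left of QF, V = F + 13.8·(-0.9361, 0.3518) = (42.63, 74.51). Then |DV| = |V − D| = 85.84.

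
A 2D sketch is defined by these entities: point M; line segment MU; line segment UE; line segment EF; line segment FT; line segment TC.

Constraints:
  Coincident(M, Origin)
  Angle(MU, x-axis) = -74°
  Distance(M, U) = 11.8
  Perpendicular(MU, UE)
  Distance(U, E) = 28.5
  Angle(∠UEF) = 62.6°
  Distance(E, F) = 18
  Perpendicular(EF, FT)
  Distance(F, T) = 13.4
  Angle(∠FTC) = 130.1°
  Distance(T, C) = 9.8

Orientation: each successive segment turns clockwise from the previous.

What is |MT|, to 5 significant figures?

8.5534

M is at the origin; MU runs at -74.0° with length 11.8, so U = (3.2525, -11.343). The perpendicularity gives UE at right angles to MU, so UE runs at -164.00°; with |UE| = 28.5, E = (-24.143, -19.199). ∠UEF = 62.6° gives EF at 78.600° from the x-axis; with |EF| = 18.0, F = (-20.586, -1.5537). EF ⟂ FT, so FT runs at -11.400°; with |FT| = 13.4, T = (-7.4500, -4.2023). Then |MT| = |T − M| = 8.5534.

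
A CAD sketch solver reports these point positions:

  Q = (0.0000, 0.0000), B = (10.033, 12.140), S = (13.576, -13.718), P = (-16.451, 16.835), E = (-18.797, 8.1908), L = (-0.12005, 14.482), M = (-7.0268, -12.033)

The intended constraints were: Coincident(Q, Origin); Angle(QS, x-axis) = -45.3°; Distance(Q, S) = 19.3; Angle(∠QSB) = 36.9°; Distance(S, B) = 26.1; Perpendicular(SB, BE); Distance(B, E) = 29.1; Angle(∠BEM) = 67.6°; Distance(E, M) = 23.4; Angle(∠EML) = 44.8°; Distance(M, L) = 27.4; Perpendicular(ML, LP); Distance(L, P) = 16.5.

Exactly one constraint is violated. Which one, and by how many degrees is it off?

Perpendicular(ML, LP) — off by 6.40°.

Q = (0.00, 0.00) ✓; QS at -45.30° ✓; |QS| = 19.30 ✓; ∠QSB = 36.90° ✓; |SB| = 26.10 ✓; ∠(SB, BE) = 90.00° ✓; |BE| = 29.10 ✓; ∠BEM = 67.60° ✓; |EM| = 23.40 ✓; ∠EML = 44.80° ✓; |ML| = 27.40 ✓; ∠(ML, LP) = 96.40° ✗; |LP| = 16.50 ✓.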